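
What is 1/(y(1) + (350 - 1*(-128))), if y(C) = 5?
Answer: 1/483 ≈ 0.0020704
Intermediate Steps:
1/(y(1) + (350 - 1*(-128))) = 1/(5 + (350 - 1*(-128))) = 1/(5 + (350 + 128)) = 1/(5 + 478) = 1/483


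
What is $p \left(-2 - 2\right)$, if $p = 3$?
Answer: $-12$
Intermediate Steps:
$p \left(-2 - 2\right) = 3 \left(-2 - 2\right) = 3 \left(-4\right) = -12$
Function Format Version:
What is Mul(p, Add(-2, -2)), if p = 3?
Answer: -12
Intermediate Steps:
Mul(p, Add(-2, -2)) = Mul(3, Add(-2, -2)) = Mul(3, -4) = -12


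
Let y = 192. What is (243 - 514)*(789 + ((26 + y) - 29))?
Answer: -265038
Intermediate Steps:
(243 - 514)*(789 + ((26 + y) - 29)) = (243 - 514)*(789 + ((26 + 192) - 29)) = -271*(789 + (218 - 29)) = -271*(789 + 189) = -271*978 = -265038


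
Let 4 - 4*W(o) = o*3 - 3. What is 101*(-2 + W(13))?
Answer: -1010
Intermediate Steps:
W(o) = 7/4 - 3*o/4 (W(o) = 1 - (o*3 - 3)/4 = 1 - (3*o - 3)/4 = 1 - (-3 + 3*o)/4 = 1 + (3/4 - 3*o/4) = 7/4 - 3*o/4)
101*(-2 + W(13)) = 101*(-2 + (7/4 - 3/4*13)) = 101*(-2 + (7/4 - 39/4)) = 101*(-2 - 8) = 101*(-10) = -1010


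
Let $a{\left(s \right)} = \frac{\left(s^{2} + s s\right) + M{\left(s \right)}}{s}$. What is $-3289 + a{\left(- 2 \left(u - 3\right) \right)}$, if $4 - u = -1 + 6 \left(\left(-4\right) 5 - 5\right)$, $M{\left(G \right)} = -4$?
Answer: $- \frac{296171}{76} \approx -3897.0$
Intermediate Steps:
$u = 155$ ($u = 4 - \left(-1 + 6 \left(\left(-4\right) 5 - 5\right)\right) = 4 - \left(-1 + 6 \left(-20 - 5\right)\right) = 4 - \left(-1 + 6 \left(-25\right)\right) = 4 - \left(-1 - 150\right) = 4 - -151 = 4 + 151 = 155$)
$a{\left(s \right)} = \frac{-4 + 2 s^{2}}{s}$ ($a{\left(s \right)} = \frac{\left(s^{2} + s s\right) - 4}{s} = \frac{\left(s^{2} + s^{2}\right) - 4}{s} = \frac{2 s^{2} - 4}{s} = \frac{-4 + 2 s^{2}}{s}$)
$-3289 + a{\left(- 2 \left(u - 3\right) \right)} = -3289 + \left(- \frac{4}{\left(-2\right) \left(155 - 3\right)} + 2 \left(- 2 \left(155 - 3\right)\right)\right) = -3289 + \left(- \frac{4}{\left(-2\right) 152} + 2 \left(\left(-2\right) 152\right)\right) = -3289 + \left(- \frac{4}{-304} + 2 \left(-304\right)\right) = -3289 - \frac{46207}{76} = - \frac{296171}{76}$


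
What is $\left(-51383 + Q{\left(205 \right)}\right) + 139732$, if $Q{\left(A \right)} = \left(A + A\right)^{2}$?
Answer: $256449$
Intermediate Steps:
$Q{\left(A \right)} = 4 A^{2}$ ($Q{\left(A \right)} = \left(2 A\right)^{2} = 4 A^{2}$)
$\left(-51383 + Q{\left(205 \right)}\right) + 139732 = \left(-51383 + 4 \cdot 205^{2}\right) + 139732 = \left(-51383 + 4 \cdot 42025\right) + 139732 = \left(-51383 + 168100\right) + 139732 = 116717 + 139732 = 256449$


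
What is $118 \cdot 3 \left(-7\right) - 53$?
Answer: $-2531$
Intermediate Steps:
$118 \cdot 3 \left(-7\right) - 53 = 118 \left(-21\right) - 53 = -2478 - 53 = -2531$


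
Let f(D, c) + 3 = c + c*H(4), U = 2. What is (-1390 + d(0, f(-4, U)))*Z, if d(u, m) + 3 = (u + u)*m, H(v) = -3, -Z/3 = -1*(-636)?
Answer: 2657844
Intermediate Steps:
Z = -1908 (Z = -(-3)*(-636) = -3*636 = -1908)
f(D, c) = -3 - 2*c (f(D, c) = -3 + (c + c*(-3)) = -3 + (c - 3*c) = -3 - 2*c)
d(u, m) = -3 + 2*m*u (d(u, m) = -3 + (u + u)*m = -3 + (2*u)*m = -3 + 2*m*u)
(-1390 + d(0, f(-4, U)))*Z = (-1390 + (-3 + 2*(-3 - 2*2)*0))*(-1908) = (-1390 + (-3 + 2*(-3 - 4)*0))*(-1908) = (-1390 + (-3 + 2*(-7)*0))*(-1908) = (-1390 + (-3 + 0))*(-1908) = (-1390 - 3)*(-1908) = -1393*(-1908) = 2657844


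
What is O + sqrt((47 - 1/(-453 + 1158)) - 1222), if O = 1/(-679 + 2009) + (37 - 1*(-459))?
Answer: 659681/1330 + 2*I*sqrt(146001270)/705 ≈ 496.0 + 34.278*I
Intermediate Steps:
O = 659681/1330 (O = 1/1330 + (37 + 459) = 1/1330 + 496 = 659681/1330 ≈ 496.00)
O + sqrt((47 - 1/(-453 + 1158)) - 1222) = 659681/1330 + sqrt((47 - 1/(-453 + 1158)) - 1222) = 659681/1330 + sqrt((47 - 1/705) - 1222) = 659681/1330 + sqrt(33134/705 - 1222) = 659681/1330 + sqrt(-828376/705) = 659681/1330 + 2*I*sqrt(146001270)/705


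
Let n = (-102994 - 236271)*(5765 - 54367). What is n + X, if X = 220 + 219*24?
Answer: 16488963006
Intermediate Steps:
X = 5476 (X = 220 + 5256 = 5476)
n = 16488957530 (n = -339265*(-48602) = 16488957530)
n + X = 16488957530 + 5476 = 16488963006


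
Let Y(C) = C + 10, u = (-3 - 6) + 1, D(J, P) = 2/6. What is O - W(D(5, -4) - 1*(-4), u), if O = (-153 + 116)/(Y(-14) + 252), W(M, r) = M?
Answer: -3335/744 ≈ -4.4825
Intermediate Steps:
D(J, P) = 1/3 (D(J, P) = 2*(1/6) = 1/3)
u = -8 (u = -9 + 1 = -8)
Y(C) = 10 + C
O = -37/248 (O = (-153 + 116)/((10 - 14) + 252) = -37/(-4 + 252) = -37/248 ≈ -0.14919)
O - W(D(5, -4) - 1*(-4), u) = -37/248 - (1/3 - 1*(-4)) = -37/248 - (1/3 + 4) = -37/248 - 1*13/3 = -37/248 - 13/3 = -3335/744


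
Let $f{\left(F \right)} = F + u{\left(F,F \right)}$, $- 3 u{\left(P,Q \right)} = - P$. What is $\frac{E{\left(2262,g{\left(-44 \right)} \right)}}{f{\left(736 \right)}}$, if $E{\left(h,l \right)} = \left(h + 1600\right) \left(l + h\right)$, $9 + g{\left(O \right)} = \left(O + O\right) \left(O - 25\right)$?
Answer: $\frac{48226725}{1472} \approx 32763.0$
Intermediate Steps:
$g{\left(O \right)} = -9 + 2 O \left(-25 + O\right)$ ($g{\left(O \right)} = -9 + \left(O + O\right) \left(O - 25\right) = -9 + 2 O \left(-25 + O\right)$)
$u{\left(P,Q \right)} = \frac{P}{3}$ ($u{\left(P,Q \right)} = - \frac{\left(-1\right) P}{3} = \frac{P}{3}$)
$E{\left(h,l \right)} = \left(1600 + h\right) \left(h + l\right)$
$f{\left(F \right)} = \frac{4 F}{3}$ ($f{\left(F \right)} = F + \frac{F}{3} = \frac{4 F}{3}$)
$\frac{E{\left(2262,g{\left(-44 \right)} \right)}}{f{\left(736 \right)}} = \frac{2262^{2} + 1600 \cdot 2262 + 1600 \left(-9 - -2200 + 2 \left(-44\right)^{2}\right) + 2262 \left(-9 - -2200 + 2 \left(-44\right)^{2}\right)}{\frac{4}{3} \cdot 736} = \frac{5116644 + 3619200 + 1600 \left(-9 + 2200 + 2 \cdot 1936\right) + 2262 \left(-9 + 2200 + 2 \cdot 1936\right)}{\frac{2944}{3}} = \left(5116644 + 3619200 + 1600 \left(-9 + 2200 + 3872\right) + 2262 \left(-9 + 2200 + 3872\right)\right) \frac{3}{2944} = \left(5116644 + 3619200 + 1600 \cdot 6063 + 2262 \cdot 6063\right) \frac{3}{2944} = \left(5116644 + 3619200 + 9700800 + 13714506\right) \frac{3}{2944} = 32151150 \cdot \frac{3}{2944} = \frac{48226725}{1472}$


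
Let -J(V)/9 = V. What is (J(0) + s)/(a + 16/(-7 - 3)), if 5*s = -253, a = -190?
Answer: 253/958 ≈ 0.26409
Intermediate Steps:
s = -253/5 (s = (⅕)*(-253) = -253/5 ≈ -50.600)
J(V) = -9*V
(J(0) + s)/(a + 16/(-7 - 3)) = (-9*0 - 253/5)/(-190 + 16/(-7 - 3)) = (0 - 253/5)/(-190 + 16/(-10)) = -253/(5*(-190 + 16*(-⅒))) = -253/(5*(-190 - 8/5)) = -253/(5*(-958/5)) = -253/5*(-5/958) = 253/958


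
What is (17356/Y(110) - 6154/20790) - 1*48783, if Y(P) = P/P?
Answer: -326686742/10395 ≈ -31427.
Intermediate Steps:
Y(P) = 1
(17356/Y(110) - 6154/20790) - 1*48783 = (17356/1 - 6154/20790) - 1*48783 = (17356*1 - 6154*1/20790) - 48783 = (17356 - 3077/10395) - 48783 = 180412543/10395 - 48783 = -326686742/10395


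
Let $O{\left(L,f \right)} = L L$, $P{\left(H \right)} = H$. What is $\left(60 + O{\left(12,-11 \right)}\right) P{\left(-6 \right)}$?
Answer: $-1224$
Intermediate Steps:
$O{\left(L,f \right)} = L^{2}$
$\left(60 + O{\left(12,-11 \right)}\right) P{\left(-6 \right)} = \left(60 + 12^{2}\right) \left(-6\right) = \left(60 + 144\right) \left(-6\right) = 204 \left(-6\right) = -1224$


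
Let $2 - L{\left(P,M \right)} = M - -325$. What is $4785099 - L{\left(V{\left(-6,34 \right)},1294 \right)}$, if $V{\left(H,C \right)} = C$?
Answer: $4786716$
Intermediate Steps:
$L{\left(P,M \right)} = -323 - M$ ($L{\left(P,M \right)} = 2 - \left(M - -325\right) = 2 - \left(M + 325\right) = 2 - \left(325 + M\right) = -323 - M$)
$4785099 - L{\left(V{\left(-6,34 \right)},1294 \right)} = 4785099 - \left(-323 - 1294\right) = 4785099 - -1617 = 4785099 + 1617 = 4786716$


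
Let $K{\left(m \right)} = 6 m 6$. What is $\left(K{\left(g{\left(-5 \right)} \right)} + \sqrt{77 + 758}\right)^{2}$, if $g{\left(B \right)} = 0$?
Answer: $835$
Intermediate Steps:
$K{\left(m \right)} = 36 m$
$\left(K{\left(g{\left(-5 \right)} \right)} + \sqrt{77 + 758}\right)^{2} = \left(36 \cdot 0 + \sqrt{77 + 758}\right)^{2} = \left(0 + \sqrt{835}\right)^{2} = \left(\sqrt{835}\right)^{2} = 835$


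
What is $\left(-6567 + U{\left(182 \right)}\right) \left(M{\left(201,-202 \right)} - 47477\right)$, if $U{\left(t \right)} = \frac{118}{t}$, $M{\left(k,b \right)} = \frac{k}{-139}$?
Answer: $\frac{3943454421152}{12649} \approx 3.1176 \cdot 10^{8}$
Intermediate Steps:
$M{\left(k,b \right)} = - \frac{k}{139}$ ($M{\left(k,b \right)} = k \left(- \frac{1}{139}\right) = - \frac{k}{139}$)
$\left(-6567 + U{\left(182 \right)}\right) \left(M{\left(201,-202 \right)} - 47477\right) = \left(-6567 + \frac{118}{182}\right) \left(\left(- \frac{1}{139}\right) 201 - 47477\right) = \left(-6567 + 118 \cdot \frac{1}{182}\right) \left(- \frac{201}{139} - 47477\right) = \left(-6567 + \frac{59}{91}\right) \left(- \frac{6599504}{139}\right) = \left(- \frac{597538}{91}\right) \left(- \frac{6599504}{139}\right) = \frac{3943454421152}{12649}$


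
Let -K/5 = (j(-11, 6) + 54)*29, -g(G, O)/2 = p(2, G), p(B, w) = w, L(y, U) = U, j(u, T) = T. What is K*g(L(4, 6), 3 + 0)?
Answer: 104400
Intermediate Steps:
g(G, O) = -2*G
K = -8700 (K = -5*(6 + 54)*29 = -300*29 = -5*1740 = -8700)
K*g(L(4, 6), 3 + 0) = -(-17400)*6 = -8700*(-12) = 104400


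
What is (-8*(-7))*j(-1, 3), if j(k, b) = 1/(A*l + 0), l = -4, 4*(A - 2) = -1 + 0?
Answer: -8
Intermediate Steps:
A = 7/4 (A = 2 + (-1 + 0)/4 = 2 + (¼)*(-1) = 2 - ¼ = 7/4 ≈ 1.7500)
j(k, b) = -⅐ (j(k, b) = 1/((7/4)*(-4) + 0) = 1/(-7 + 0) = 1/(-7) = -⅐)
(-8*(-7))*j(-1, 3) = -8*(-7)*(-⅐) = 56*(-⅐) = -8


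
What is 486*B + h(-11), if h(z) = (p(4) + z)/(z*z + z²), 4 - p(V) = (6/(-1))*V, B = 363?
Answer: 42693173/242 ≈ 1.7642e+5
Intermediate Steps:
p(V) = 4 + 6*V (p(V) = 4 - 6/(-1)*V = 4 - 6*(-1)*V = 4 - (-6)*V = 4 + 6*V)
h(z) = (28 + z)/(2*z²) (h(z) = ((4 + 6*4) + z)/(z*z + z²) = ((4 + 24) + z)/(z² + z²) = (28 + z)/((2*z²)) = (28 + z)*(1/(2*z²)) = (28 + z)/(2*z²))
486*B + h(-11) = 486*363 + (½)*(28 - 11)/(-11)² = 176418 + (½)*(1/121)*17 = 176418 + 17/242 = 42693173/242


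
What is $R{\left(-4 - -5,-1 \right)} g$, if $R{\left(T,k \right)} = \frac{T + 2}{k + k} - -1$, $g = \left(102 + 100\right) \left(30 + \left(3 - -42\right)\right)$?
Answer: $-7575$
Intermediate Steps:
$g = 15150$ ($g = 202 \left(30 + \left(3 + 42\right)\right) = 202 \left(30 + 45\right) = 202 \cdot 75 = 15150$)
$R{\left(T,k \right)} = 1 + \frac{2 + T}{2 k}$ ($R{\left(T,k \right)} = \frac{2 + T}{2 k} + 1 = 1 + \frac{2 + T}{2 k}$)
$R{\left(-4 - -5,-1 \right)} g = \frac{1 - 1 + \frac{-4 - -5}{2}}{-1} \cdot 15150 = - (1 - 1 + \frac{-4 + 5}{2}) 15150 = - (1 - 1 + \frac{1}{2} \cdot 1) 15150 = - (1 - 1 + \frac{1}{2}) 15150 = \left(-1\right) \frac{1}{2} \cdot 15150 = \left(- \frac{1}{2}\right) 15150 = -7575$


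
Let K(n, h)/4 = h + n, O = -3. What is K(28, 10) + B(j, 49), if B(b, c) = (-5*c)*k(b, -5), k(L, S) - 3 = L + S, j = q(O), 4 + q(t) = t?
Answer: 2357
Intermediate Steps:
q(t) = -4 + t
K(n, h) = 4*h + 4*n (K(n, h) = 4*(h + n) = 4*h + 4*n)
j = -7 (j = -4 - 3 = -7)
k(L, S) = 3 + L + S (k(L, S) = 3 + (L + S) = 3 + L + S)
B(b, c) = -5*c*(-2 + b) (B(b, c) = (-5*c)*(3 + b - 5) = (-5*c)*(-2 + b) = -5*c*(-2 + b))
K(28, 10) + B(j, 49) = (4*10 + 4*28) + 5*49*(2 - 1*(-7)) = (40 + 112) + 5*49*(2 + 7) = 152 + 5*49*9 = 152 + 2205 = 2357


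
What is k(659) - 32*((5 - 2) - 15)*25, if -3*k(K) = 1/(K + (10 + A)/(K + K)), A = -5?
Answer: 25014728282/2605701 ≈ 9600.0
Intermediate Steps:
k(K) = -1/(3*(K + 5/(2*K))) (k(K) = -1/(3*(K + (10 - 5)/(K + K))) = -1/(3*(K + 5/(2*K))))
k(659) - 32*((5 - 2) - 15)*25 = -2*659/(15 + 6*659²) - 32*((5 - 2) - 15)*25 = -2*659/(15 + 6*434281) - 32*(3 - 15)*25 = -2*659/(15 + 2605686) - 32*(-12)*25 = -2*659/2605701 - (-384)*25 = -2*659*1/2605701 - 1*(-9600) = -1318/2605701 + 9600 = 25014728282/2605701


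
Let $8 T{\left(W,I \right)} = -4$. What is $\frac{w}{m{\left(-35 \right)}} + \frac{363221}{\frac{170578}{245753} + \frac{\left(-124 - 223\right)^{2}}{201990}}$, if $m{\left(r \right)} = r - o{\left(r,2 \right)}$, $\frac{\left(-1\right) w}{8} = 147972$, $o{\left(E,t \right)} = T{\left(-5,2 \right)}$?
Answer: $\frac{465237761261504258}{1473056233531} \approx 3.1583 \cdot 10^{5}$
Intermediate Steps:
$T{\left(W,I \right)} = - \frac{1}{2}$ ($T{\left(W,I \right)} = \frac{1}{8} \left(-4\right) = - \frac{1}{2}$)
$o{\left(E,t \right)} = - \frac{1}{2}$
$w = -1183776$ ($w = \left(-8\right) 147972 = -1183776$)
$m{\left(r \right)} = \frac{1}{2} + r$ ($m{\left(r \right)} = r - - \frac{1}{2} = r + \frac{1}{2} = \frac{1}{2} + r$)
$\frac{w}{m{\left(-35 \right)}} + \frac{363221}{\frac{170578}{245753} + \frac{\left(-124 - 223\right)^{2}}{201990}} = - \frac{1183776}{\frac{1}{2} - 35} + \frac{363221}{\frac{170578}{245753} + \frac{\left(-124 - 223\right)^{2}}{201990}} = - \frac{1183776}{- \frac{69}{2}} + \frac{363221}{170578 \cdot \frac{1}{245753} + \left(-347\right)^{2} \cdot \frac{1}{201990}} = \left(-1183776\right) \left(- \frac{2}{69}\right) + \frac{363221}{\frac{170578}{245753} + 120409 \cdot \frac{1}{201990}} = \frac{789184}{23} + \frac{363221}{\frac{170578}{245753} + \frac{120409}{201990}} = \frac{789184}{23} + \frac{363221}{\frac{64045923197}{49639648470}} = \frac{789184}{23} + 363221 \cdot \frac{49639648470}{64045923197} = \frac{789184}{23} + \frac{18030162756921870}{64045923197} = \frac{465237761261504258}{1473056233531}$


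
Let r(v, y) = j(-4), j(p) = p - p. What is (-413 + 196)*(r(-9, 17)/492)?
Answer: 0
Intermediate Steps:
j(p) = 0
r(v, y) = 0
(-413 + 196)*(r(-9, 17)/492) = (-413 + 196)*(0/492) = -0/492 = -217*0 = 0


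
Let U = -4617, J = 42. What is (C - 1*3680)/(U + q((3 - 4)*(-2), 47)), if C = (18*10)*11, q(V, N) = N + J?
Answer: 425/1132 ≈ 0.37544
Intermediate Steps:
q(V, N) = 42 + N (q(V, N) = N + 42 = 42 + N)
C = 1980 (C = 180*11 = 1980)
(C - 1*3680)/(U + q((3 - 4)*(-2), 47)) = (1980 - 1*3680)/(-4617 + (42 + 47)) = (1980 - 3680)/(-4617 + 89) = -1700/(-4528) = -1700*(-1/4528) = 425/1132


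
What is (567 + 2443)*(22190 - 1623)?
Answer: 61906670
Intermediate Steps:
(567 + 2443)*(22190 - 1623) = 3010*20567 = 61906670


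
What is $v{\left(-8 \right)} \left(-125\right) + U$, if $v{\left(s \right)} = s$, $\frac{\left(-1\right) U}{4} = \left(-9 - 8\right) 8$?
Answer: $1544$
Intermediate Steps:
$U = 544$ ($U = - 4 \left(-9 - 8\right) 8 = - 4 \left(\left(-17\right) 8\right) = \left(-4\right) \left(-136\right) = 544$)
$v{\left(-8 \right)} \left(-125\right) + U = \left(-8\right) \left(-125\right) + 544 = 1000 + 544 = 1544$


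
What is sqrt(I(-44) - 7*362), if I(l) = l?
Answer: I*sqrt(2578) ≈ 50.774*I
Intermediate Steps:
sqrt(I(-44) - 7*362) = sqrt(-44 - 7*362) = sqrt(-44 - 2534) = sqrt(-2578) = I*sqrt(2578)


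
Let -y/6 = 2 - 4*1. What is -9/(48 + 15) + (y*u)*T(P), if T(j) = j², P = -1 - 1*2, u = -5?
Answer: -3781/7 ≈ -540.14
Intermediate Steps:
y = 12 (y = -6*(2 - 4*1) = -6*(2 - 4) = -6*(-2) = 12)
P = -3 (P = -1 - 2 = -3)
-9/(48 + 15) + (y*u)*T(P) = -9/(48 + 15) + (12*(-5))*(-3)² = -9/63 - 60*9 = (1/63)*(-9) - 540 = -⅐ - 540 = -3781/7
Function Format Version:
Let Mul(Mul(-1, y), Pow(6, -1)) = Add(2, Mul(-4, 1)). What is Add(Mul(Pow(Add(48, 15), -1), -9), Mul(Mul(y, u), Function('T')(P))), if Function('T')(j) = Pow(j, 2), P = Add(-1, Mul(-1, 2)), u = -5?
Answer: Rational(-3781, 7) ≈ -540.14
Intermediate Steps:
y = 12 (y = Mul(-6, Add(2, Mul(-4, 1))) = Mul(-6, Add(2, -4)) = Mul(-6, -2) = 12)
P = -3 (P = Add(-1, -2) = -3)
Add(Mul(Pow(Add(48, 15), -1), -9), Mul(Mul(y, u), Function('T')(P))) = Add(Mul(Pow(Add(48, 15), -1), -9), Mul(Mul(12, -5), Pow(-3, 2))) = Add(Mul(Pow(63, -1), -9), Mul(-60, 9)) = Add(Mul(Rational(1, 63), -9), -540) = Add(Rational(-1, 7), -540) = Rational(-3781, 7)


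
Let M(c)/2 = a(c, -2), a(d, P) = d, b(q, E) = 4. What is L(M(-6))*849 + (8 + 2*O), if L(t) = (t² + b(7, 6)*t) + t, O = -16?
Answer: 71292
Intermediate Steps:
M(c) = 2*c
L(t) = t² + 5*t (L(t) = (t² + 4*t) + t = t² + 5*t)
L(M(-6))*849 + (8 + 2*O) = ((2*(-6))*(5 + 2*(-6)))*849 + (8 + 2*(-16)) = -12*(5 - 12)*849 + (8 - 32) = -12*(-7)*849 - 24 = 84*849 - 24 = 71316 - 24 = 71292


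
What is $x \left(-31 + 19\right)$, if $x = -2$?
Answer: $24$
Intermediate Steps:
$x \left(-31 + 19\right) = - 2 \left(-31 + 19\right) = \left(-2\right) \left(-12\right) = 24$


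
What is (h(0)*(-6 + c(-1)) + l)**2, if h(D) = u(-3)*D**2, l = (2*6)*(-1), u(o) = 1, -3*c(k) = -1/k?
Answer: 144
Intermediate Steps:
c(k) = 1/(3*k) (c(k) = -(-1)/(3*k) = 1/(3*k))
l = -12 (l = 12*(-1) = -12)
h(D) = D**2 (h(D) = 1*D**2 = D**2)
(h(0)*(-6 + c(-1)) + l)**2 = (0**2*(-6 + (1/3)/(-1)) - 12)**2 = (0*(-6 + (1/3)*(-1)) - 12)**2 = (0*(-6 - 1/3) - 12)**2 = (0*(-19/3) - 12)**2 = (0 - 12)**2 = (-12)**2 = 144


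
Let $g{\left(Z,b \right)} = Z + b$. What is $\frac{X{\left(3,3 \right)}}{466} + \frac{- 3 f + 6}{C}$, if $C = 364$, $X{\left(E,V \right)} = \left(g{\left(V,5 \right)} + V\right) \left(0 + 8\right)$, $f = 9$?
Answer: $\frac{1589}{12116} \approx 0.13115$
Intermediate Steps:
$X{\left(E,V \right)} = 40 + 16 V$ ($X{\left(E,V \right)} = \left(\left(V + 5\right) + V\right) \left(0 + 8\right) = \left(\left(5 + V\right) + V\right) 8 = \left(5 + 2 V\right) 8 = 40 + 16 V$)
$\frac{X{\left(3,3 \right)}}{466} + \frac{- 3 f + 6}{C} = \frac{40 + 16 \cdot 3}{466} + \frac{\left(-3\right) 9 + 6}{364} = \left(40 + 48\right) \frac{1}{466} + \left(-27 + 6\right) \frac{1}{364} = 88 \cdot \frac{1}{466} - \frac{3}{52} = \frac{44}{233} - \frac{3}{52} = \frac{1589}{12116}$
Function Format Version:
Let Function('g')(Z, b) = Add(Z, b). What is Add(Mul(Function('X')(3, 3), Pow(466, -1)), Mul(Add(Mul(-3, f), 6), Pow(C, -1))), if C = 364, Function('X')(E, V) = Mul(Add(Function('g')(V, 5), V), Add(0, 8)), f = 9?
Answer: Rational(1589, 12116) ≈ 0.13115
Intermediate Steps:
Function('X')(E, V) = Add(40, Mul(16, V)) (Function('X')(E, V) = Mul(Add(Add(V, 5), V), Add(0, 8)) = Mul(Add(Add(5, V), V), 8) = Mul(Add(5, Mul(2, V)), 8) = Add(40, Mul(16, V)))
Add(Mul(Function('X')(3, 3), Pow(466, -1)), Mul(Add(Mul(-3, f), 6), Pow(C, -1))) = Add(Mul(Add(40, Mul(16, 3)), Pow(466, -1)), Mul(Add(Mul(-3, 9), 6), Pow(364, -1))) = Add(Mul(Add(40, 48), Rational(1, 466)), Mul(Add(-27, 6), Rational(1, 364))) = Add(Mul(88, Rational(1, 466)), Mul(-21, Rational(1, 364))) = Add(Rational(44, 233), Rational(-3, 52)) = Rational(1589, 12116)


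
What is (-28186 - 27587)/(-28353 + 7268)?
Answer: 55773/21085 ≈ 2.6451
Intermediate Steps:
(-28186 - 27587)/(-28353 + 7268) = -55773/(-21085) = -55773*(-1/21085) = 55773/21085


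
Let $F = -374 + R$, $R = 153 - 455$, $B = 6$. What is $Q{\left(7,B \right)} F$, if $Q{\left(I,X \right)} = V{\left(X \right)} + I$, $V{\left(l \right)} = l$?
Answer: $-8788$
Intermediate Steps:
$R = -302$
$Q{\left(I,X \right)} = I + X$ ($Q{\left(I,X \right)} = X + I = I + X$)
$F = -676$ ($F = -374 - 302 = -676$)
$Q{\left(7,B \right)} F = \left(7 + 6\right) \left(-676\right) = 13 \left(-676\right) = -8788$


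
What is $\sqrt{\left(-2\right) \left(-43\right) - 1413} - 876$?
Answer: $-876 + i \sqrt{1327} \approx -876.0 + 36.428 i$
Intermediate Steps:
$\sqrt{\left(-2\right) \left(-43\right) - 1413} - 876 = \sqrt{86 - 1413} - 876 = \sqrt{-1327} - 876 = i \sqrt{1327} - 876 = -876 + i \sqrt{1327}$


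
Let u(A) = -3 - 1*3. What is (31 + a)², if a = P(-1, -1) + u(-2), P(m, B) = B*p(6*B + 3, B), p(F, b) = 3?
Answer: 484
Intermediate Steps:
u(A) = -6 (u(A) = -3 - 3 = -6)
P(m, B) = 3*B (P(m, B) = B*3 = 3*B)
a = -9 (a = 3*(-1) - 6 = -3 - 6 = -9)
(31 + a)² = (31 - 9)² = 22² = 484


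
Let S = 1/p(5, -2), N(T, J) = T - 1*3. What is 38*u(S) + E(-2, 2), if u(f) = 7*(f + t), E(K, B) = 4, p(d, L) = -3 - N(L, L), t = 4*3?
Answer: 3329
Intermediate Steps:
N(T, J) = -3 + T (N(T, J) = T - 3 = -3 + T)
t = 12
p(d, L) = -L (p(d, L) = -3 - (-3 + L) = -3 + (3 - L) = -L)
S = 1/2 (S = 1/(-1*(-2)) = 1/2 ≈ 0.50000)
u(f) = 84 + 7*f (u(f) = 7*(f + 12) = 7*(12 + f) = 84 + 7*f)
38*u(S) + E(-2, 2) = 38*(84 + 7*(1/2)) + 4 = 38*(84 + 7/2) + 4 = 38*(175/2) + 4 = 3325 + 4 = 3329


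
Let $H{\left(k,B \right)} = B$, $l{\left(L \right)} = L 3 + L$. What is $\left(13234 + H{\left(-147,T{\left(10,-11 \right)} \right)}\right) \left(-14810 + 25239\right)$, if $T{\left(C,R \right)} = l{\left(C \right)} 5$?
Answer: $140103186$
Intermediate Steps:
$l{\left(L \right)} = 4 L$ ($l{\left(L \right)} = 3 L + L = 4 L$)
$T{\left(C,R \right)} = 20 C$ ($T{\left(C,R \right)} = 4 C 5 = 20 C$)
$\left(13234 + H{\left(-147,T{\left(10,-11 \right)} \right)}\right) \left(-14810 + 25239\right) = \left(13234 + 20 \cdot 10\right) \left(-14810 + 25239\right) = \left(13234 + 200\right) 10429 = 13434 \cdot 10429 = 140103186$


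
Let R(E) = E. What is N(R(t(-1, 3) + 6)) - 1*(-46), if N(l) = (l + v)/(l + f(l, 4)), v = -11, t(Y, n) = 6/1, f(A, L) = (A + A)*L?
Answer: 4969/108 ≈ 46.009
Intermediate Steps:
f(A, L) = 2*A*L (f(A, L) = (2*A)*L = 2*A*L)
t(Y, n) = 6 (t(Y, n) = 6*1 = 6)
N(l) = (-11 + l)/(9*l) (N(l) = (l - 11)/(l + 2*l*4) = (-11 + l)/(l + 8*l) = (-11 + l)/((9*l)) = (-11 + l)*(1/(9*l)) = (-11 + l)/(9*l))
N(R(t(-1, 3) + 6)) - 1*(-46) = (-11 + (6 + 6))/(9*(6 + 6)) - 1*(-46) = (⅑)*(-11 + 12)/12 + 46 = (⅑)*(1/12)*1 + 46 = 1/108 + 46 = 4969/108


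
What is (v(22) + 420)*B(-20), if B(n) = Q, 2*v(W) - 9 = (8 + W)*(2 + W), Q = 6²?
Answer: 28242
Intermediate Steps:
Q = 36
v(W) = 9/2 + (2 + W)*(8 + W)/2 (v(W) = 9/2 + ((8 + W)*(2 + W))/2 = 9/2 + ((2 + W)*(8 + W))/2 = 9/2 + (2 + W)*(8 + W)/2)
B(n) = 36
(v(22) + 420)*B(-20) = ((25/2 + (½)*22² + 5*22) + 420)*36 = ((25/2 + (½)*484 + 110) + 420)*36 = ((25/2 + 242 + 110) + 420)*36 = (729/2 + 420)*36 = (1569/2)*36 = 28242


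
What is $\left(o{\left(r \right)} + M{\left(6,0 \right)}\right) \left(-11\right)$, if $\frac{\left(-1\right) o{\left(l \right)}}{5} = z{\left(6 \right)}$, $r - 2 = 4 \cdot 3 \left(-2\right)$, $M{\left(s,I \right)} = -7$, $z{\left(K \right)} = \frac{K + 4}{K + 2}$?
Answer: $\frac{583}{4} \approx 145.75$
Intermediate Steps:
$z{\left(K \right)} = \frac{4 + K}{2 + K}$
$r = -22$ ($r = 2 + 4 \cdot 3 \left(-2\right) = 2 + 12 \left(-2\right) = 2 - 24 = -22$)
$o{\left(l \right)} = - \frac{25}{4}$ ($o{\left(l \right)} = - 5 \frac{4 + 6}{2 + 6} = - 5 \cdot \frac{1}{8} \cdot 10 = \left(-5\right) \frac{5}{4} = - \frac{25}{4}$)
$\left(o{\left(r \right)} + M{\left(6,0 \right)}\right) \left(-11\right) = \left(- \frac{25}{4} - 7\right) \left(-11\right) = \left(- \frac{53}{4}\right) \left(-11\right) = \frac{583}{4}$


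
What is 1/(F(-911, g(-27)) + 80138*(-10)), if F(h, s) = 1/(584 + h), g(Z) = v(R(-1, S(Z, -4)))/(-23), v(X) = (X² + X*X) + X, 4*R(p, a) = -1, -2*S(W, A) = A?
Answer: -327/262051261 ≈ -1.2478e-6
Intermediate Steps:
S(W, A) = -A/2
R(p, a) = -¼ (R(p, a) = (¼)*(-1) = -¼)
v(X) = X + 2*X² (v(X) = (X² + X²) + X = 2*X² + X = X + 2*X²)
g(Z) = 1/184 (g(Z) = -(1 + 2*(-¼))/4/(-23) = -(1 - ½)/4*(-1/23) = -¼*½*(-1/23) = -⅛*(-1/23) = 1/184)
1/(F(-911, g(-27)) + 80138*(-10)) = 1/(1/(584 - 911) + 80138*(-10)) = 1/(1/(-327) - 801380) = 1/(-1/327 - 801380) = 1/(-262051261/327) = -327/262051261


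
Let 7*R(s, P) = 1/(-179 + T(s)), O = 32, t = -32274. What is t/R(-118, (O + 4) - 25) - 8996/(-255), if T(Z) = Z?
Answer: 17109908726/255 ≈ 6.7098e+7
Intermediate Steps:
R(s, P) = 1/(7*(-179 + s))
t/R(-118, (O + 4) - 25) - 8996/(-255) = -32274/(1/(7*(-179 - 118))) - 8996/(-255) = -32274/((⅐)/(-297)) - 8996*(-1/255) = -32274/((⅐)*(-1/297)) + 8996/255 = -32274/(-1/2079) + 8996/255 = -32274*(-2079) + 8996/255 = 67097646 + 8996/255 = 17109908726/255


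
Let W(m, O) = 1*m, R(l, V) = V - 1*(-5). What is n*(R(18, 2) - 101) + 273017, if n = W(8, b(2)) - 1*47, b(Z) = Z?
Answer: 276683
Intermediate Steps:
R(l, V) = 5 + V (R(l, V) = V + 5 = 5 + V)
W(m, O) = m
n = -39 (n = 8 - 1*47 = 8 - 47 = -39)
n*(R(18, 2) - 101) + 273017 = -39*((5 + 2) - 101) + 273017 = -39*(7 - 101) + 273017 = -39*(-94) + 273017 = 3666 + 273017 = 276683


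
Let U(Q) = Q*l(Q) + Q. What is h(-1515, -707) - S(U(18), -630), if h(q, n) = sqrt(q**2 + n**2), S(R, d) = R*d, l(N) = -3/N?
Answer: 9450 + 101*sqrt(274) ≈ 11122.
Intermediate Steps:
U(Q) = -3 + Q (U(Q) = Q*(-3/Q) + Q = -3 + Q)
h(q, n) = sqrt(n**2 + q**2)
h(-1515, -707) - S(U(18), -630) = sqrt((-707)**2 + (-1515)**2) - (-3 + 18)*(-630) = sqrt(499849 + 2295225) - 15*(-630) = sqrt(2795074) - 1*(-9450) = 101*sqrt(274) + 9450 = 9450 + 101*sqrt(274)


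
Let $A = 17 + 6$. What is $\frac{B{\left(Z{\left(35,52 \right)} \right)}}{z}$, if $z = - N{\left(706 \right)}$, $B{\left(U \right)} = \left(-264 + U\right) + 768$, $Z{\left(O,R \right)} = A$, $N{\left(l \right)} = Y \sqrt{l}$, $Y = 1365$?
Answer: $- \frac{527 \sqrt{706}}{963690} \approx -0.01453$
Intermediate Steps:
$A = 23$
$N{\left(l \right)} = 1365 \sqrt{l}$
$Z{\left(O,R \right)} = 23$
$B{\left(U \right)} = 504 + U$
$z = - 1365 \sqrt{706} \approx -36269.0$
$\frac{B{\left(Z{\left(35,52 \right)} \right)}}{z} = \frac{504 + 23}{\left(-1365\right) \sqrt{706}} = 527 \left(- \frac{\sqrt{706}}{963690}\right) = - \frac{527 \sqrt{706}}{963690}$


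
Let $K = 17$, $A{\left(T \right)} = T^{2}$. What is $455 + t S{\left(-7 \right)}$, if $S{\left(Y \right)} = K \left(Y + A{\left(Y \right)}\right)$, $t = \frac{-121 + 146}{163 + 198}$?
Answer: $\frac{182105}{361} \approx 504.45$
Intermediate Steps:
$t = \frac{25}{361} \approx 0.069252$
$S{\left(Y \right)} = 17 Y + 17 Y^{2}$ ($S{\left(Y \right)} = 17 \left(Y + Y^{2}\right) = 17 Y + 17 Y^{2}$)
$455 + t S{\left(-7 \right)} = 455 + \frac{25 \cdot 17 \left(-7\right) \left(1 - 7\right)}{361} = 455 + \frac{25 \cdot 17 \left(-7\right) \left(-6\right)}{361} = 455 + \frac{25}{361} \cdot 714 = 455 + \frac{17850}{361} = \frac{182105}{361}$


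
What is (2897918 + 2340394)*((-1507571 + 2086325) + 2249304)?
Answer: 14814250158096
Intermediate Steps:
(2897918 + 2340394)*((-1507571 + 2086325) + 2249304) = 5238312*(578754 + 2249304) = 5238312*2828058 = 14814250158096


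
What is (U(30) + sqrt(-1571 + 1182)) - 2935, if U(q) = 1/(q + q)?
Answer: -176099/60 + I*sqrt(389) ≈ -2935.0 + 19.723*I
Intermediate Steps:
U(q) = 1/(2*q)
(U(30) + sqrt(-1571 + 1182)) - 2935 = ((1/2)/30 + sqrt(-1571 + 1182)) - 2935 = ((1/2)*(1/30) + sqrt(-389)) - 2935 = (1/60 + I*sqrt(389)) - 2935 = -176099/60 + I*sqrt(389)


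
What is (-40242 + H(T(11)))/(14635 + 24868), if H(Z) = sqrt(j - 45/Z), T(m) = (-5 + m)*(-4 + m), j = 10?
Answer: -40242/39503 + 5*sqrt(70)/553042 ≈ -1.0186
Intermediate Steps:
H(Z) = sqrt(10 - 45/Z)
(-40242 + H(T(11)))/(14635 + 24868) = (-40242 + sqrt(10 - 45/(20 + 11**2 - 9*11)))/(14635 + 24868) = (-40242 + sqrt(10 - 45/(20 + 121 - 99)))/39503 = (-40242 + sqrt(10 - 45/42))*(1/39503) = (-40242 + sqrt(10 - 45*1/42))*(1/39503) = (-40242 + sqrt(10 - 15/14))*(1/39503) = (-40242 + sqrt(125/14))*(1/39503) = (-40242 + 5*sqrt(70)/14)*(1/39503) = -40242/39503 + 5*sqrt(70)/553042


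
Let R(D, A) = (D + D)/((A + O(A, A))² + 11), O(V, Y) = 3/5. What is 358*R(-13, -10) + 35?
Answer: -36440/621 ≈ -58.680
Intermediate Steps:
O(V, Y) = ⅗ (O(V, Y) = 3*(⅕) = ⅗)
R(D, A) = 2*D/(11 + (⅗ + A)²) (R(D, A) = (D + D)/((A + ⅗)² + 11) = (2*D)/((⅗ + A)² + 11) = (2*D)/(11 + (⅗ + A)²) = 2*D/(11 + (⅗ + A)²))
358*R(-13, -10) + 35 = 358*(50*(-13)/(275 + (3 + 5*(-10))²)) + 35 = 358*(50*(-13)/(275 + (3 - 50)²)) + 35 = 358*(50*(-13)/(275 + (-47)²)) + 35 = 358*(50*(-13)/(275 + 2209)) + 35 = 358*(50*(-13)/2484) + 35 = 358*(50*(-13)*(1/2484)) + 35 = 358*(-325/1242) + 35 = -58175/621 + 35 = -36440/621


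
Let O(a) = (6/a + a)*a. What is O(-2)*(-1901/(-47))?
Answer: 19010/47 ≈ 404.47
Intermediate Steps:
O(a) = a*(a + 6/a) (O(a) = (a + 6/a)*a = a*(a + 6/a))
O(-2)*(-1901/(-47)) = (6 + (-2)²)*(-1901/(-47)) = (6 + 4)*(-1901*(-1/47)) = 10*(1901/47) = 19010/47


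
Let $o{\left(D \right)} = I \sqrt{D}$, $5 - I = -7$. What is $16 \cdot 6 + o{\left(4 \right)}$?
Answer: $120$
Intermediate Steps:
$I = 12$ ($I = 5 - -7 = 5 + 7 = 12$)
$o{\left(D \right)} = 12 \sqrt{D}$
$16 \cdot 6 + o{\left(4 \right)} = 16 \cdot 6 + 12 \sqrt{4} = 96 + 12 \cdot 2 = 96 + 24 = 120$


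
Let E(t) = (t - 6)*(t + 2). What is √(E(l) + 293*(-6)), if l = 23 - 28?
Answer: 5*I*√69 ≈ 41.533*I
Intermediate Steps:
l = -5
E(t) = (-6 + t)*(2 + t)
√(E(l) + 293*(-6)) = √((-12 + (-5)² - 4*(-5)) + 293*(-6)) = √((-12 + 25 + 20) - 1758) = √(33 - 1758) = √(-1725) = 5*I*√69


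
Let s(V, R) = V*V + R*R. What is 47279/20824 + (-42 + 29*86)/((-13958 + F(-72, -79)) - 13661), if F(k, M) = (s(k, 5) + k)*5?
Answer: 20188569/20136808 ≈ 1.0026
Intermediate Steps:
s(V, R) = R² + V² (s(V, R) = V² + R² = R² + V²)
F(k, M) = 125 + 5*k + 5*k² (F(k, M) = ((5² + k²) + k)*5 = ((25 + k²) + k)*5 = (25 + k + k²)*5 = 125 + 5*k + 5*k²)
47279/20824 + (-42 + 29*86)/((-13958 + F(-72, -79)) - 13661) = 47279/20824 + (-42 + 29*86)/((-13958 + (125 + 5*(-72) + 5*(-72)²)) - 13661) = 47279*(1/20824) + (-42 + 2494)/((-13958 + (125 - 360 + 5*5184)) - 13661) = 47279/20824 + 2452/((-13958 + (125 - 360 + 25920)) - 13661) = 47279/20824 + 2452/((-13958 + 25685) - 13661) = 47279/20824 + 2452/(11727 - 13661) = 47279/20824 + 2452/(-1934) = 47279/20824 + 2452*(-1/1934) = 47279/20824 - 1226/967 = 20188569/20136808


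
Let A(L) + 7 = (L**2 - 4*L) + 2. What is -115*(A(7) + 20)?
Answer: -4140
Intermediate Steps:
A(L) = -5 + L**2 - 4*L (A(L) = -7 + ((L**2 - 4*L) + 2) = -7 + (2 + L**2 - 4*L) = -5 + L**2 - 4*L)
-115*(A(7) + 20) = -115*((-5 + 7**2 - 4*7) + 20) = -115*((-5 + 49 - 28) + 20) = -115*(16 + 20) = -115*36 = -4140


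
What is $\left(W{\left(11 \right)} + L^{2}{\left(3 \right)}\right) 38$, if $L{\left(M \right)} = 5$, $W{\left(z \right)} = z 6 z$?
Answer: $28538$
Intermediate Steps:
$W{\left(z \right)} = 6 z^{2}$ ($W{\left(z \right)} = 6 z z = 6 z^{2}$)
$\left(W{\left(11 \right)} + L^{2}{\left(3 \right)}\right) 38 = \left(6 \cdot 11^{2} + 5^{2}\right) 38 = \left(6 \cdot 121 + 25\right) 38 = \left(726 + 25\right) 38 = 751 \cdot 38 = 28538$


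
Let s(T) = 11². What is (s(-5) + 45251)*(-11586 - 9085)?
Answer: -937884612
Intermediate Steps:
s(T) = 121
(s(-5) + 45251)*(-11586 - 9085) = (121 + 45251)*(-11586 - 9085) = 45372*(-20671) = -937884612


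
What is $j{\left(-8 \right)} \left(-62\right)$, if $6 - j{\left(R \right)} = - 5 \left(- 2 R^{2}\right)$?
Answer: $39308$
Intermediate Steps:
$j{\left(R \right)} = 6 - 10 R^{2}$ ($j{\left(R \right)} = 6 - - 5 \left(- 2 R^{2}\right) = 6 - 10 R^{2}$)
$j{\left(-8 \right)} \left(-62\right) = \left(6 - 10 \left(-8\right)^{2}\right) \left(-62\right) = \left(6 - 640\right) \left(-62\right) = \left(-634\right) \left(-62\right) = 39308$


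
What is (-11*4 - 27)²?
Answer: 5041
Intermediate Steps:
(-11*4 - 27)² = (-44 - 27)² = (-71)² = 5041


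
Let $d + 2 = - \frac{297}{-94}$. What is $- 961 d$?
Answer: $- \frac{104749}{94} \approx -1114.4$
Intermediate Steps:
$d = \frac{109}{94}$ ($d = -2 - \frac{297}{-94} = -2 - - \frac{297}{94} = -2 + \frac{297}{94} = \frac{109}{94} \approx 1.1596$)
$- 961 d = \left(-961\right) \frac{109}{94} = - \frac{104749}{94}$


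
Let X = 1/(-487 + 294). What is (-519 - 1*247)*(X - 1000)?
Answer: 147838766/193 ≈ 7.6600e+5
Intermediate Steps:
X = -1/193 (X = 1/(-193) = -1/193 ≈ -0.0051813)
(-519 - 1*247)*(X - 1000) = (-519 - 1*247)*(-1/193 - 1000) = (-519 - 247)*(-193001/193) = -766*(-193001/193) = 147838766/193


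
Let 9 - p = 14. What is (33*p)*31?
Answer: -5115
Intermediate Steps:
p = -5 (p = 9 - 1*14 = 9 - 14 = -5)
(33*p)*31 = (33*(-5))*31 = -165*31 = -5115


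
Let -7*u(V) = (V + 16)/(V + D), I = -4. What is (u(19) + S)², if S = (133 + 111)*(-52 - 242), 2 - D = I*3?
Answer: 5604076147849/1089 ≈ 5.1461e+9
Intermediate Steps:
D = 14 (D = 2 - (-4)*3 = 2 - 1*(-12) = 2 + 12 = 14)
u(V) = -(16 + V)/(7*(14 + V)) (u(V) = -(V + 16)/(7*(V + 14)) = -(16 + V)/(7*(14 + V)))
S = -71736 (S = 244*(-294) = -71736)
(u(19) + S)² = ((-16 - 1*19)/(7*(14 + 19)) - 71736)² = ((⅐)*(-16 - 19)/33 - 71736)² = ((⅐)*(1/33)*(-35) - 71736)² = (-5/33 - 71736)² = (-2367293/33)² = 5604076147849/1089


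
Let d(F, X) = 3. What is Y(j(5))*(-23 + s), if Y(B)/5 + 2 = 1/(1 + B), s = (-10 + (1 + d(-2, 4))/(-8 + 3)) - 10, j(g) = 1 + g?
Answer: 2847/7 ≈ 406.71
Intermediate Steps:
s = -104/5 (s = (-10 + (1 + 3)/(-8 + 3)) - 10 = (-10 + 4/(-5)) - 10 = (-10 + 4*(-⅕)) - 10 = (-10 - ⅘) - 10 = -54/5 - 10 = -104/5 ≈ -20.800)
Y(B) = -10 + 5/(1 + B)
Y(j(5))*(-23 + s) = (5*(-1 - 2*(1 + 5))/(1 + (1 + 5)))*(-23 - 104/5) = (5*(-1 - 2*6)/(1 + 6))*(-219/5) = (5*(-1 - 12)/7)*(-219/5) = (5*(⅐)*(-13))*(-219/5) = -65/7*(-219/5) = 2847/7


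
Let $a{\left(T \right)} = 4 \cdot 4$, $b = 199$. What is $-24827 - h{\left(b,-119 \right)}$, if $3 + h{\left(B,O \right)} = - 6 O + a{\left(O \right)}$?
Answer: $-25554$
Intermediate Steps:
$a{\left(T \right)} = 16$
$h{\left(B,O \right)} = 13 - 6 O$ ($h{\left(B,O \right)} = -3 - \left(-16 + 6 O\right) = 13 - 6 O$)
$-24827 - h{\left(b,-119 \right)} = -24827 - \left(13 - -714\right) = -24827 - \left(13 + 714\right) = -24827 - 727 = -25554$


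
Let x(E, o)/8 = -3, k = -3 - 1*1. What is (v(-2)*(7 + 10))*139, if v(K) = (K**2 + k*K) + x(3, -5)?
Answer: -28356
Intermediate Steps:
k = -4 (k = -3 - 1 = -4)
x(E, o) = -24 (x(E, o) = 8*(-3) = -24)
v(K) = -24 + K**2 - 4*K (v(K) = (K**2 - 4*K) - 24 = -24 + K**2 - 4*K)
(v(-2)*(7 + 10))*139 = ((-24 + (-2)**2 - 4*(-2))*(7 + 10))*139 = ((-24 + 4 + 8)*17)*139 = -12*17*139 = -204*139 = -28356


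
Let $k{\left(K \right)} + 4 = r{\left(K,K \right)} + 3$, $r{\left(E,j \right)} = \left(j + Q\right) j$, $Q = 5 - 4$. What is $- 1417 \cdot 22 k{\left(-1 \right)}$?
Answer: $31174$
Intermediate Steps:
$Q = 1$ ($Q = 5 - 4 = 1$)
$r{\left(E,j \right)} = j \left(1 + j\right)$ ($r{\left(E,j \right)} = \left(j + 1\right) j = \left(1 + j\right) j = j \left(1 + j\right)$)
$k{\left(K \right)} = -1 + K \left(1 + K\right)$ ($k{\left(K \right)} = -4 + \left(K \left(1 + K\right) + 3\right) = -4 + \left(3 + K \left(1 + K\right)\right) = -1 + K \left(1 + K\right)$)
$- 1417 \cdot 22 k{\left(-1 \right)} = - 1417 \cdot 22 \left(-1 - \left(1 - 1\right)\right) = - 1417 \cdot 22 \left(-1 - 0\right) = - 1417 \cdot 22 \left(-1 + 0\right) = - 1417 \cdot 22 \left(-1\right) = \left(-1417\right) \left(-22\right) = 31174$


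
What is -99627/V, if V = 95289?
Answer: -33209/31763 ≈ -1.0455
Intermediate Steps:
-99627/V = -99627/95289 = -99627*1/95289 = -33209/31763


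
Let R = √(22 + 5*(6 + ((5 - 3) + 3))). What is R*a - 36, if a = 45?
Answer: -36 + 45*√77 ≈ 358.87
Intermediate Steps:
R = √77 (R = √(22 + 5*(6 + (2 + 3))) = √(22 + 5*(6 + 5)) = √(22 + 5*11) = √(22 + 55) = √77 ≈ 8.7750)
R*a - 36 = √77*45 - 36 = 45*√77 - 36 = -36 + 45*√77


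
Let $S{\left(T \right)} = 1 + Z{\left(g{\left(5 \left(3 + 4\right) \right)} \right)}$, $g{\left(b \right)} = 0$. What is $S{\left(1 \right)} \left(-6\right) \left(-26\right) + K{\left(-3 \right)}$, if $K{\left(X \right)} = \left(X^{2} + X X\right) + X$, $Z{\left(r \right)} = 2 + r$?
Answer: $483$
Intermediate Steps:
$K{\left(X \right)} = X + 2 X^{2}$ ($K{\left(X \right)} = \left(X^{2} + X^{2}\right) + X = 2 X^{2} + X = X + 2 X^{2}$)
$S{\left(T \right)} = 3$ ($S{\left(T \right)} = 1 + \left(2 + 0\right) = 1 + 2 = 3$)
$S{\left(1 \right)} \left(-6\right) \left(-26\right) + K{\left(-3 \right)} = 3 \left(-6\right) \left(-26\right) - 3 \left(1 + 2 \left(-3\right)\right) = \left(-18\right) \left(-26\right) - 3 \left(1 - 6\right) = 468 - -15 = 468 + 15 = 483$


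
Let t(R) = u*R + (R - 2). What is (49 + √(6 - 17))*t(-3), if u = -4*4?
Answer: 2107 + 43*I*√11 ≈ 2107.0 + 142.61*I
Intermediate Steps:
u = -16
t(R) = -2 - 15*R (t(R) = -16*R + (R - 2) = -16*R + (-2 + R) = -2 - 15*R)
(49 + √(6 - 17))*t(-3) = (49 + √(6 - 17))*(-2 - 15*(-3)) = (49 + √(-11))*(-2 + 45) = (49 + I*√11)*43 = 2107 + 43*I*√11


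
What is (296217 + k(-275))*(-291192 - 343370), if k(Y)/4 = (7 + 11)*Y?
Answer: -175403724354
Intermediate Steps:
k(Y) = 72*Y (k(Y) = 4*((7 + 11)*Y) = 4*(18*Y) = 72*Y)
(296217 + k(-275))*(-291192 - 343370) = (296217 + 72*(-275))*(-291192 - 343370) = (296217 - 19800)*(-634562) = 276417*(-634562) = -175403724354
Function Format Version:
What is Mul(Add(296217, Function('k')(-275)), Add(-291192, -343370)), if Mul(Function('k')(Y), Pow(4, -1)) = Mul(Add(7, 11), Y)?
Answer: -175403724354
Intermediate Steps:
Function('k')(Y) = Mul(72, Y) (Function('k')(Y) = Mul(4, Mul(Add(7, 11), Y)) = Mul(4, Mul(18, Y)) = Mul(72, Y))
Mul(Add(296217, Function('k')(-275)), Add(-291192, -343370)) = Mul(Add(296217, Mul(72, -275)), Add(-291192, -343370)) = Mul(Add(296217, -19800), -634562) = Mul(276417, -634562) = -175403724354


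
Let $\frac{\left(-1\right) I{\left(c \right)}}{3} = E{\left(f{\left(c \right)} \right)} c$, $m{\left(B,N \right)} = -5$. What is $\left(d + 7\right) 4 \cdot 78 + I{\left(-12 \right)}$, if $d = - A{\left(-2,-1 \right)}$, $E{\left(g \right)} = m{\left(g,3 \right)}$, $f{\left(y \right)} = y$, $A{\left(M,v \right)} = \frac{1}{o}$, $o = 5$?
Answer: $\frac{9708}{5} \approx 1941.6$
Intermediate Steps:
$A{\left(M,v \right)} = \frac{1}{5}$
$E{\left(g \right)} = -5$
$I{\left(c \right)} = 15 c$ ($I{\left(c \right)} = - 3 \left(- 5 c\right) = 15 c$)
$d = - \frac{1}{5}$ ($d = \left(-1\right) \frac{1}{5} = - \frac{1}{5} \approx -0.2$)
$\left(d + 7\right) 4 \cdot 78 + I{\left(-12 \right)} = \left(- \frac{1}{5} + 7\right) 4 \cdot 78 + 15 \left(-12\right) = \frac{34}{5} \cdot 4 \cdot 78 - 180 = \frac{136}{5} \cdot 78 - 180 = \frac{10608}{5} - 180 = \frac{9708}{5}$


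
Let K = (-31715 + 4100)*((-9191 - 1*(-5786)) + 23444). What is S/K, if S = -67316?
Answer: 67316/553376985 ≈ 0.00012165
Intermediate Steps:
K = -553376985 (K = -27615*((-9191 + 5786) + 23444) = -27615*(-3405 + 23444) = -27615*20039 = -553376985)
S/K = -67316/(-553376985) = -67316*(-1/553376985) = 67316/553376985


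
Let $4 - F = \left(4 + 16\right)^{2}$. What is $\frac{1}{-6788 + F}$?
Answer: $- \frac{1}{7184} \approx -0.0001392$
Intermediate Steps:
$F = -396$ ($F = 4 - \left(4 + 16\right)^{2} = 4 - 20^{2} = 4 - 400 = -396$)
$\frac{1}{-6788 + F} = \frac{1}{-6788 - 396} = \frac{1}{-7184} = - \frac{1}{7184}$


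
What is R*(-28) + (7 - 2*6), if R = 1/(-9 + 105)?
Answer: -127/24 ≈ -5.2917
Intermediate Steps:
R = 1/96 ≈ 0.010417
R*(-28) + (7 - 2*6) = (1/96)*(-28) + (7 - 2*6) = -7/24 + (7 - 12) = -7/24 - 5 = -127/24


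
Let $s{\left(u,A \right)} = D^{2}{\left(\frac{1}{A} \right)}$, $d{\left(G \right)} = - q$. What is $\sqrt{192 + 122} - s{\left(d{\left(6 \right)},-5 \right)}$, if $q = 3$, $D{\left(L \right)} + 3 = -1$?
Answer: $-16 + \sqrt{314} \approx 1.72$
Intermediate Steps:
$D{\left(L \right)} = -4$ ($D{\left(L \right)} = -3 - 1 = -4$)
$d{\left(G \right)} = -3$ ($d{\left(G \right)} = \left(-1\right) 3 = -3$)
$s{\left(u,A \right)} = 16$ ($s{\left(u,A \right)} = \left(-4\right)^{2} = 16$)
$\sqrt{192 + 122} - s{\left(d{\left(6 \right)},-5 \right)} = \sqrt{192 + 122} - 16 = \sqrt{314} - 16 = -16 + \sqrt{314}$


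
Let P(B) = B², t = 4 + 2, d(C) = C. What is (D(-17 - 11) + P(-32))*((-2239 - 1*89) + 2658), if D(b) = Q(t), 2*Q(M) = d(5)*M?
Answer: 342870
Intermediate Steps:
t = 6
Q(M) = 5*M/2 (Q(M) = (5*M)/2 = 5*M/2)
D(b) = 15 (D(b) = (5/2)*6 = 15)
(D(-17 - 11) + P(-32))*((-2239 - 1*89) + 2658) = (15 + (-32)²)*((-2239 - 1*89) + 2658) = (15 + 1024)*((-2239 - 89) + 2658) = 1039*(-2328 + 2658) = 1039*330 = 342870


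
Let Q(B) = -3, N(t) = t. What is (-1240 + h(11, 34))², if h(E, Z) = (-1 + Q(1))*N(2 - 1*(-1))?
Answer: 1567504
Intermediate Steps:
h(E, Z) = -12 (h(E, Z) = (-1 - 3)*(2 - 1*(-1)) = -4*(2 + 1) = -4*3 = -12)
(-1240 + h(11, 34))² = (-1240 - 12)² = (-1252)² = 1567504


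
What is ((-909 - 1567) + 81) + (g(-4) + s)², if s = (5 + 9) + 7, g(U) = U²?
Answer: -1026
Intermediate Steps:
s = 21 (s = 14 + 7 = 21)
((-909 - 1567) + 81) + (g(-4) + s)² = ((-909 - 1567) + 81) + ((-4)² + 21)² = (-2476 + 81) + (16 + 21)² = -2395 + 37² = -2395 + 1369 = -1026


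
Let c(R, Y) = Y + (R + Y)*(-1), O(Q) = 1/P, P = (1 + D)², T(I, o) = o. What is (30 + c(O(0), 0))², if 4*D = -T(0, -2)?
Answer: 70756/81 ≈ 873.53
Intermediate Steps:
D = ½ (D = (-1*(-2))/4 = (¼)*2 = ½ ≈ 0.50000)
P = 9/4 (P = (1 + ½)² = (3/2)² = 9/4 ≈ 2.2500)
O(Q) = 4/9 (O(Q) = 1/(9/4) = 4/9)
c(R, Y) = -R (c(R, Y) = Y + (-R - Y) = -R)
(30 + c(O(0), 0))² = (30 - 1*4/9)² = (30 - 4/9)² = (266/9)² = 70756/81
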